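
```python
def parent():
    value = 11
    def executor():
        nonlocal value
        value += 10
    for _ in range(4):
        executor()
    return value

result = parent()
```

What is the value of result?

Step 1: value = 11.
Step 2: executor() is called 4 times in a loop, each adding 10 via nonlocal.
Step 3: value = 11 + 10 * 4 = 51

The answer is 51.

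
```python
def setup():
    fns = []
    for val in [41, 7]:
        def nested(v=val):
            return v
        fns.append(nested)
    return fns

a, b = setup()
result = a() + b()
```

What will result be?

Step 1: Default argument v=val captures val at each iteration.
Step 2: a() returns 41 (captured at first iteration), b() returns 7 (captured at second).
Step 3: result = 41 + 7 = 48

The answer is 48.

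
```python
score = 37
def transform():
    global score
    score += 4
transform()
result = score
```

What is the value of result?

Step 1: score = 37 globally.
Step 2: transform() modifies global score: score += 4 = 41.
Step 3: result = 41

The answer is 41.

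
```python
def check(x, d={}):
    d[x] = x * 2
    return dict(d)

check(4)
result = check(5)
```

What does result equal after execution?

Step 1: Mutable default dict is shared across calls.
Step 2: First call adds 4: 8. Second call adds 5: 10.
Step 3: result = {4: 8, 5: 10}

The answer is {4: 8, 5: 10}.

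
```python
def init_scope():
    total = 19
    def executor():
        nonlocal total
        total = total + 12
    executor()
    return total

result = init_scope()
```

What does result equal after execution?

Step 1: init_scope() sets total = 19.
Step 2: executor() uses nonlocal to modify total in init_scope's scope: total = 19 + 12 = 31.
Step 3: init_scope() returns the modified total = 31

The answer is 31.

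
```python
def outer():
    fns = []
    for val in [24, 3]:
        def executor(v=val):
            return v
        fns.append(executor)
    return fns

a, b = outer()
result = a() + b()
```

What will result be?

Step 1: Default argument v=val captures val at each iteration.
Step 2: a() returns 24 (captured at first iteration), b() returns 3 (captured at second).
Step 3: result = 24 + 3 = 27

The answer is 27.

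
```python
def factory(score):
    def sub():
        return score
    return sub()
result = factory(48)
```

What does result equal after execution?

Step 1: factory(48) binds parameter score = 48.
Step 2: sub() looks up score in enclosing scope and finds the parameter score = 48.
Step 3: result = 48

The answer is 48.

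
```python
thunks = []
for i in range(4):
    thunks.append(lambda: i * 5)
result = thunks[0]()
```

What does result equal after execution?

Step 1: All lambdas reference the same variable i (late binding).
Step 2: After the loop, i = 3. Every lambda returns i * 5.
Step 3: thunks[0]() = 3 * 5 = 15

The answer is 15.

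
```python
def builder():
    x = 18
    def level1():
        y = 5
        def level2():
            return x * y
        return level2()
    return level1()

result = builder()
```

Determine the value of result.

Step 1: x = 18 in builder. y = 5 in level1.
Step 2: level2() reads x = 18 and y = 5 from enclosing scopes.
Step 3: result = 18 * 5 = 90

The answer is 90.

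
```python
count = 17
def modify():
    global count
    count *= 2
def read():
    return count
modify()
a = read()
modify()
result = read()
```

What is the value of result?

Step 1: count = 17.
Step 2: First modify(): count = 17 * 2 = 34.
Step 3: Second modify(): count = 34 * 2 = 68.
Step 4: read() returns 68

The answer is 68.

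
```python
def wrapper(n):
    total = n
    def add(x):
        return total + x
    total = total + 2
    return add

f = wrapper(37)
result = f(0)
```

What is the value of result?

Step 1: wrapper(37) sets total = 37, then total = 37 + 2 = 39.
Step 2: Closures capture by reference, so add sees total = 39.
Step 3: f(0) returns 39 + 0 = 39

The answer is 39.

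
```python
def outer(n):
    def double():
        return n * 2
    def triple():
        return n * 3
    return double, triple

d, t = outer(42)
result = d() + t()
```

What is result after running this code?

Step 1: Both closures capture the same n = 42.
Step 2: d() = 42 * 2 = 84, t() = 42 * 3 = 126.
Step 3: result = 84 + 126 = 210

The answer is 210.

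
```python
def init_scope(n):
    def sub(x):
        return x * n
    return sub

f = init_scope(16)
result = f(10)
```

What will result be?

Step 1: init_scope(16) creates a closure capturing n = 16.
Step 2: f(10) computes 10 * 16 = 160.
Step 3: result = 160

The answer is 160.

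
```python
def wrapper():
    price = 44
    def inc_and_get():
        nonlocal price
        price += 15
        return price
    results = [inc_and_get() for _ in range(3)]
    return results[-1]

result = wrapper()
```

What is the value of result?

Step 1: price = 44.
Step 2: Three calls to inc_and_get(), each adding 15.
Step 3: Last value = 44 + 15 * 3 = 89

The answer is 89.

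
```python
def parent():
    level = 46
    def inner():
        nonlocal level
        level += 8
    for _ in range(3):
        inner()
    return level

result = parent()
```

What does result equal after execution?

Step 1: level = 46.
Step 2: inner() is called 3 times in a loop, each adding 8 via nonlocal.
Step 3: level = 46 + 8 * 3 = 70

The answer is 70.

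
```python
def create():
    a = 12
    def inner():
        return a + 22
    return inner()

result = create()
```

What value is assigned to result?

Step 1: create() defines a = 12.
Step 2: inner() reads a = 12 from enclosing scope, returns 12 + 22 = 34.
Step 3: result = 34

The answer is 34.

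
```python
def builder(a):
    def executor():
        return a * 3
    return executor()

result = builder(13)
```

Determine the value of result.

Step 1: builder(13) binds parameter a = 13.
Step 2: executor() accesses a = 13 from enclosing scope.
Step 3: result = 13 * 3 = 39

The answer is 39.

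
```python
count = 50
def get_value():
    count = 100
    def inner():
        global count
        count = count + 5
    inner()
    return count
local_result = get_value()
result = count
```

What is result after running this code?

Step 1: Global count = 50. get_value() creates local count = 100.
Step 2: inner() declares global count and adds 5: global count = 50 + 5 = 55.
Step 3: get_value() returns its local count = 100 (unaffected by inner).
Step 4: result = global count = 55

The answer is 55.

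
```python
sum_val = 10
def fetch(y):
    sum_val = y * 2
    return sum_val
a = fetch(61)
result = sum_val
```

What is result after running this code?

Step 1: Global sum_val = 10.
Step 2: fetch(61) creates local sum_val = 61 * 2 = 122.
Step 3: Global sum_val unchanged because no global keyword. result = 10

The answer is 10.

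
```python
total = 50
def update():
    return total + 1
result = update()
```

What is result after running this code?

Step 1: total = 50 is defined globally.
Step 2: update() looks up total from global scope = 50, then computes 50 + 1 = 51.
Step 3: result = 51

The answer is 51.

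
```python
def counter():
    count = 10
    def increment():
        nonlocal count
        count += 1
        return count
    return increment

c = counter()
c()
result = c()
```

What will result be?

Step 1: counter() creates closure with count = 10.
Step 2: Each c() call increments count via nonlocal. After 2 calls: 10 + 2 = 12.
Step 3: result = 12

The answer is 12.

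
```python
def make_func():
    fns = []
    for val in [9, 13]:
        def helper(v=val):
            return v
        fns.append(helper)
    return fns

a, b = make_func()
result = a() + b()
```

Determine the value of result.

Step 1: Default argument v=val captures val at each iteration.
Step 2: a() returns 9 (captured at first iteration), b() returns 13 (captured at second).
Step 3: result = 9 + 13 = 22

The answer is 22.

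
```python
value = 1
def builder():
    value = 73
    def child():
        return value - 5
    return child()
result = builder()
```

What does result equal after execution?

Step 1: builder() shadows global value with value = 73.
Step 2: child() finds value = 73 in enclosing scope, computes 73 - 5 = 68.
Step 3: result = 68

The answer is 68.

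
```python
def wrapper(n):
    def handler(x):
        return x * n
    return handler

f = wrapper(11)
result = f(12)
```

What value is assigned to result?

Step 1: wrapper(11) creates a closure capturing n = 11.
Step 2: f(12) computes 12 * 11 = 132.
Step 3: result = 132

The answer is 132.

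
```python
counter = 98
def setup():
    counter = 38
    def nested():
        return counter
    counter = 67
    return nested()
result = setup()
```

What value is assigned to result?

Step 1: setup() sets counter = 38, then later counter = 67.
Step 2: nested() is called after counter is reassigned to 67. Closures capture variables by reference, not by value.
Step 3: result = 67

The answer is 67.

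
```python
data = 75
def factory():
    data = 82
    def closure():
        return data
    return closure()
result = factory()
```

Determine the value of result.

Step 1: data = 75 globally, but factory() defines data = 82 locally.
Step 2: closure() looks up data. Not in local scope, so checks enclosing scope (factory) and finds data = 82.
Step 3: result = 82

The answer is 82.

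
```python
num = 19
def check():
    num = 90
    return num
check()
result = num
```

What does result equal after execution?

Step 1: Global num = 19.
Step 2: check() creates local num = 90 (shadow, not modification).
Step 3: After check() returns, global num is unchanged. result = 19

The answer is 19.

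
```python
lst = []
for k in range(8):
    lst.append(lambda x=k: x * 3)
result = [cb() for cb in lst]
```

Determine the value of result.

Step 1: Default arg x=k captures k at each iteration.
Step 2: lst[k] has x defaulting to k, returns k * 3.
Step 3: result = [0, 3, 6, 9, 12, 15, 18, 21]

The answer is [0, 3, 6, 9, 12, 15, 18, 21].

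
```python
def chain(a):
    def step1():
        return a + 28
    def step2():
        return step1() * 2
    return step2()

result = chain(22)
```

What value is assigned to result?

Step 1: chain(22) captures a = 22.
Step 2: step2() calls step1() which returns 22 + 28 = 50.
Step 3: step2() returns 50 * 2 = 100

The answer is 100.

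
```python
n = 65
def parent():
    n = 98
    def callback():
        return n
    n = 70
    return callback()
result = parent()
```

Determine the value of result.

Step 1: parent() sets n = 98, then later n = 70.
Step 2: callback() is called after n is reassigned to 70. Closures capture variables by reference, not by value.
Step 3: result = 70

The answer is 70.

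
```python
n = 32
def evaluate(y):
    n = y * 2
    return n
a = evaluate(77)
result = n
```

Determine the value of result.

Step 1: Global n = 32.
Step 2: evaluate(77) creates local n = 77 * 2 = 154.
Step 3: Global n unchanged because no global keyword. result = 32

The answer is 32.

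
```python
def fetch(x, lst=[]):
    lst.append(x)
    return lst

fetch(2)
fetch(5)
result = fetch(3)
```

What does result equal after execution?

Step 1: Mutable default argument gotcha! The list [] is created once.
Step 2: Each call appends to the SAME list: [2], [2, 5], [2, 5, 3].
Step 3: result = [2, 5, 3]

The answer is [2, 5, 3].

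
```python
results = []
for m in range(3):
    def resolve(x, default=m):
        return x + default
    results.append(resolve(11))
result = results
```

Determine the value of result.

Step 1: Default argument default=m is evaluated at function definition time.
Step 2: Each iteration creates resolve with default = current m value.
Step 3: resolve(11) returns 11 + default. results = [11, 12, 13]

The answer is [11, 12, 13].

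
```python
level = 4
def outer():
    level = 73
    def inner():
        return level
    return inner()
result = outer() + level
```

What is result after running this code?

Step 1: Global level = 4. outer() shadows with level = 73.
Step 2: inner() returns enclosing level = 73. outer() = 73.
Step 3: result = 73 + global level (4) = 77

The answer is 77.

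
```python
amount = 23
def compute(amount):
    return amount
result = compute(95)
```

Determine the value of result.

Step 1: Global amount = 23.
Step 2: compute(95) takes parameter amount = 95, which shadows the global.
Step 3: result = 95

The answer is 95.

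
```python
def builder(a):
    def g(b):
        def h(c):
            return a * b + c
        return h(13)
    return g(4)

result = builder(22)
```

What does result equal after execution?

Step 1: a = 22, b = 4, c = 13.
Step 2: h() computes a * b + c = 22 * 4 + 13 = 101.
Step 3: result = 101

The answer is 101.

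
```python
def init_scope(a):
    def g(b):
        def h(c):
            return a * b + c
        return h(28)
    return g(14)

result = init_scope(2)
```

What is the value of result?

Step 1: a = 2, b = 14, c = 28.
Step 2: h() computes a * b + c = 2 * 14 + 28 = 56.
Step 3: result = 56

The answer is 56.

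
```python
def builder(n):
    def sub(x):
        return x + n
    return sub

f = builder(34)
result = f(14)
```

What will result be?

Step 1: builder(34) creates a closure that captures n = 34.
Step 2: f(14) calls the closure with x = 14, returning 14 + 34 = 48.
Step 3: result = 48

The answer is 48.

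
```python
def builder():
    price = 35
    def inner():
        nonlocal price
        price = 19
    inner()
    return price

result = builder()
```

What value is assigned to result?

Step 1: builder() sets price = 35.
Step 2: inner() uses nonlocal to reassign price = 19.
Step 3: result = 19

The answer is 19.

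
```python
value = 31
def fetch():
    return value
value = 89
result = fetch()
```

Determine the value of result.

Step 1: value is first set to 31, then reassigned to 89.
Step 2: fetch() is called after the reassignment, so it looks up the current global value = 89.
Step 3: result = 89

The answer is 89.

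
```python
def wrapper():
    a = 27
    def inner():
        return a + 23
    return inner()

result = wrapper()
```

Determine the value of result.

Step 1: wrapper() defines a = 27.
Step 2: inner() reads a = 27 from enclosing scope, returns 27 + 23 = 50.
Step 3: result = 50

The answer is 50.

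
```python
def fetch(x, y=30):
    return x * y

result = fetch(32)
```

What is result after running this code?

Step 1: fetch(32) uses default y = 30.
Step 2: Returns 32 * 30 = 960.
Step 3: result = 960

The answer is 960.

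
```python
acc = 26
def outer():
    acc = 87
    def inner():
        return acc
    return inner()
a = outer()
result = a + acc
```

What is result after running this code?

Step 1: outer() has local acc = 87. inner() reads from enclosing.
Step 2: outer() returns 87. Global acc = 26 unchanged.
Step 3: result = 87 + 26 = 113

The answer is 113.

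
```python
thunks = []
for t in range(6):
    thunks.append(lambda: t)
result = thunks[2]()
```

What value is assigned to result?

Step 1: The loop creates 6 lambdas, all referencing the same variable t.
Step 2: After the loop, t = 5 (final value).
Step 3: thunks[2]() looks up t at call time and finds 5. This is the late binding gotcha. result = 5

The answer is 5.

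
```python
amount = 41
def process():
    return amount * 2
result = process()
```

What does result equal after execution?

Step 1: amount = 41 is defined globally.
Step 2: process() looks up amount from global scope = 41, then computes 41 * 2 = 82.
Step 3: result = 82

The answer is 82.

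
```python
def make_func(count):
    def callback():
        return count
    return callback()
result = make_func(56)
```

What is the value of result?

Step 1: make_func(56) binds parameter count = 56.
Step 2: callback() looks up count in enclosing scope and finds the parameter count = 56.
Step 3: result = 56

The answer is 56.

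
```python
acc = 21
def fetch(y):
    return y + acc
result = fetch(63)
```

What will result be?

Step 1: acc = 21 is defined globally.
Step 2: fetch(63) uses parameter y = 63 and looks up acc from global scope = 21.
Step 3: result = 63 + 21 = 84

The answer is 84.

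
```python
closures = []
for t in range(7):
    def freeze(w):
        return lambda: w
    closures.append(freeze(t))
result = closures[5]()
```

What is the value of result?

Step 1: freeze(t) creates a new scope capturing w = t at call time.
Step 2: closures[5] = freeze(5), so its lambda captures w = 5.
Step 3: result = 5 (closure factory fixes late binding)

The answer is 5.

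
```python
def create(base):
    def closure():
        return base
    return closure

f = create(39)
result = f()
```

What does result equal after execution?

Step 1: create(39) creates closure capturing base = 39.
Step 2: f() returns the captured base = 39.
Step 3: result = 39

The answer is 39.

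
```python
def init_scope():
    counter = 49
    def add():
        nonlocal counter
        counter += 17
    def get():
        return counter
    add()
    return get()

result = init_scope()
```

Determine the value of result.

Step 1: counter = 49. add() modifies it via nonlocal, get() reads it.
Step 2: add() makes counter = 49 + 17 = 66.
Step 3: get() returns 66. result = 66

The answer is 66.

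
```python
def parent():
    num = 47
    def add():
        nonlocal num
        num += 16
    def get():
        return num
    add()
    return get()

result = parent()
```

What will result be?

Step 1: num = 47. add() modifies it via nonlocal, get() reads it.
Step 2: add() makes num = 47 + 16 = 63.
Step 3: get() returns 63. result = 63

The answer is 63.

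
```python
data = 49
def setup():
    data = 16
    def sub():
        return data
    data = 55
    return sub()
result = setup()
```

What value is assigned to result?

Step 1: setup() sets data = 16, then later data = 55.
Step 2: sub() is called after data is reassigned to 55. Closures capture variables by reference, not by value.
Step 3: result = 55

The answer is 55.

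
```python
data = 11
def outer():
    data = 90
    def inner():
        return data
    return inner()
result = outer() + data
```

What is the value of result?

Step 1: Global data = 11. outer() shadows with data = 90.
Step 2: inner() returns enclosing data = 90. outer() = 90.
Step 3: result = 90 + global data (11) = 101

The answer is 101.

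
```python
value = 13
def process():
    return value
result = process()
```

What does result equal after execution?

Step 1: value = 13 is defined in the global scope.
Step 2: process() looks up value. No local value exists, so Python checks the global scope via LEGB rule and finds value = 13.
Step 3: result = 13

The answer is 13.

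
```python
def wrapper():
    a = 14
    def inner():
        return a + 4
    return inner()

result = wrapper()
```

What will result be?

Step 1: wrapper() defines a = 14.
Step 2: inner() reads a = 14 from enclosing scope, returns 14 + 4 = 18.
Step 3: result = 18

The answer is 18.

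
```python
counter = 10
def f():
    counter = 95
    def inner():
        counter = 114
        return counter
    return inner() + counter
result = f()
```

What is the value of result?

Step 1: f() has local counter = 95. inner() has local counter = 114.
Step 2: inner() returns its local counter = 114.
Step 3: f() returns 114 + its own counter (95) = 209

The answer is 209.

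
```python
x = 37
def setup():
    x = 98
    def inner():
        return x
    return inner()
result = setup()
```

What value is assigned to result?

Step 1: x = 37 globally, but setup() defines x = 98 locally.
Step 2: inner() looks up x. Not in local scope, so checks enclosing scope (setup) and finds x = 98.
Step 3: result = 98

The answer is 98.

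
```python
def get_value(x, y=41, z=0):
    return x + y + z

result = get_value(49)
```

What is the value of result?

Step 1: get_value(49) uses defaults y = 41, z = 0.
Step 2: Returns 49 + 41 + 0 = 90.
Step 3: result = 90

The answer is 90.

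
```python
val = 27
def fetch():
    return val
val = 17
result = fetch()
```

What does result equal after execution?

Step 1: val is first set to 27, then reassigned to 17.
Step 2: fetch() is called after the reassignment, so it looks up the current global val = 17.
Step 3: result = 17

The answer is 17.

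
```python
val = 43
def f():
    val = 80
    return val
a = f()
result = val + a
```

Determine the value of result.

Step 1: Global val = 43. f() returns local val = 80.
Step 2: a = 80. Global val still = 43.
Step 3: result = 43 + 80 = 123

The answer is 123.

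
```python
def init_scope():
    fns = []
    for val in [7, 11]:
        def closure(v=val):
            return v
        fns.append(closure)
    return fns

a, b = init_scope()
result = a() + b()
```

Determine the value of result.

Step 1: Default argument v=val captures val at each iteration.
Step 2: a() returns 7 (captured at first iteration), b() returns 11 (captured at second).
Step 3: result = 7 + 11 = 18

The answer is 18.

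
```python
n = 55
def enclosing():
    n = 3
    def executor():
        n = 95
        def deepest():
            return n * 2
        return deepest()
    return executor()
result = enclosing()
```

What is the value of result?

Step 1: deepest() looks up n through LEGB: not local, finds n = 95 in enclosing executor().
Step 2: Returns 95 * 2 = 190.
Step 3: result = 190

The answer is 190.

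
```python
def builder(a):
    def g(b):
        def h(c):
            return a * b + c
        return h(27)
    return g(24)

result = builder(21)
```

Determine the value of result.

Step 1: a = 21, b = 24, c = 27.
Step 2: h() computes a * b + c = 21 * 24 + 27 = 531.
Step 3: result = 531

The answer is 531.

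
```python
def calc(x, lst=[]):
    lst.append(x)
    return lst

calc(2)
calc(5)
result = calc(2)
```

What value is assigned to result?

Step 1: Mutable default argument gotcha! The list [] is created once.
Step 2: Each call appends to the SAME list: [2], [2, 5], [2, 5, 2].
Step 3: result = [2, 5, 2]

The answer is [2, 5, 2].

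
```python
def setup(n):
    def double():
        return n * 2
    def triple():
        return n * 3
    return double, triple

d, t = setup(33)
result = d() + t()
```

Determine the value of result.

Step 1: Both closures capture the same n = 33.
Step 2: d() = 33 * 2 = 66, t() = 33 * 3 = 99.
Step 3: result = 66 + 99 = 165

The answer is 165.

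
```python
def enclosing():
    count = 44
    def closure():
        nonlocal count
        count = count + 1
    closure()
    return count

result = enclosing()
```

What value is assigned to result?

Step 1: enclosing() sets count = 44.
Step 2: closure() uses nonlocal to modify count in enclosing's scope: count = 44 + 1 = 45.
Step 3: enclosing() returns the modified count = 45

The answer is 45.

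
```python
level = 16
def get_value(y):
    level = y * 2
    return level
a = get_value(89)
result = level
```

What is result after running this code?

Step 1: Global level = 16.
Step 2: get_value(89) creates local level = 89 * 2 = 178.
Step 3: Global level unchanged because no global keyword. result = 16

The answer is 16.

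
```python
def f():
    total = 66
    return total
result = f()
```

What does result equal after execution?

Step 1: f() defines total = 66 in its local scope.
Step 2: return total finds the local variable total = 66.
Step 3: result = 66

The answer is 66.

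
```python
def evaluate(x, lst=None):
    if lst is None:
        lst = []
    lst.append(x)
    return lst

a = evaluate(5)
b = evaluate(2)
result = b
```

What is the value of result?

Step 1: None default with guard creates a NEW list each call.
Step 2: a = [5] (fresh list). b = [2] (another fresh list).
Step 3: result = [2] (this is the fix for mutable default)

The answer is [2].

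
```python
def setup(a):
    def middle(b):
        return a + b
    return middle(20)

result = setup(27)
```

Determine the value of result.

Step 1: setup(27) passes a = 27.
Step 2: middle(20) has b = 20, reads a = 27 from enclosing.
Step 3: result = 27 + 20 = 47

The answer is 47.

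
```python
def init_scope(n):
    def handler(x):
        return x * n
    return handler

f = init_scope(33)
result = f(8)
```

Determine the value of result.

Step 1: init_scope(33) creates a closure capturing n = 33.
Step 2: f(8) computes 8 * 33 = 264.
Step 3: result = 264

The answer is 264.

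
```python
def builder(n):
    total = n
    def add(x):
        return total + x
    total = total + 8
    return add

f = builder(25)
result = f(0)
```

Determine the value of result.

Step 1: builder(25) sets total = 25, then total = 25 + 8 = 33.
Step 2: Closures capture by reference, so add sees total = 33.
Step 3: f(0) returns 33 + 0 = 33

The answer is 33.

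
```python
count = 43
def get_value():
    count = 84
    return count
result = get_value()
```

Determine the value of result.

Step 1: Global count = 43.
Step 2: get_value() creates local count = 84, shadowing the global.
Step 3: Returns local count = 84. result = 84

The answer is 84.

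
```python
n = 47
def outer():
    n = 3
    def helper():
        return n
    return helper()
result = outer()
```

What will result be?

Step 1: n = 47 globally, but outer() defines n = 3 locally.
Step 2: helper() looks up n. Not in local scope, so checks enclosing scope (outer) and finds n = 3.
Step 3: result = 3

The answer is 3.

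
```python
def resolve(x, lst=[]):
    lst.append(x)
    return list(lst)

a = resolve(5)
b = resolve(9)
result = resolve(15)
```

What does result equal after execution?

Step 1: Default list is shared. list() creates copies for return values.
Step 2: Internal list grows: [5] -> [5, 9] -> [5, 9, 15].
Step 3: result = [5, 9, 15]

The answer is [5, 9, 15].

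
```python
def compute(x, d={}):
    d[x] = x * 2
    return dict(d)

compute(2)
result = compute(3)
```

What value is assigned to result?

Step 1: Mutable default dict is shared across calls.
Step 2: First call adds 2: 4. Second call adds 3: 6.
Step 3: result = {2: 4, 3: 6}

The answer is {2: 4, 3: 6}.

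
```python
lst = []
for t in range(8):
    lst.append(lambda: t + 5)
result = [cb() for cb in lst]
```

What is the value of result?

Step 1: All lambdas capture t by reference. After the loop, t = 7.
Step 2: Each call returns 7 + 5 = 12.
Step 3: result = [12, 12, 12, 12, 12, 12, 12, 12]

The answer is [12, 12, 12, 12, 12, 12, 12, 12].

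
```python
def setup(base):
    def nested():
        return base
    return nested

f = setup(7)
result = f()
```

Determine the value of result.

Step 1: setup(7) creates closure capturing base = 7.
Step 2: f() returns the captured base = 7.
Step 3: result = 7

The answer is 7.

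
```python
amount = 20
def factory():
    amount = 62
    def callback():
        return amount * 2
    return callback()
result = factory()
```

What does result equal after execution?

Step 1: factory() shadows global amount with amount = 62.
Step 2: callback() finds amount = 62 in enclosing scope, computes 62 * 2 = 124.
Step 3: result = 124

The answer is 124.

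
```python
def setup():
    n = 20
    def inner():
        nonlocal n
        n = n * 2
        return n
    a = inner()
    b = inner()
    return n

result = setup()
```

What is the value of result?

Step 1: n starts at 20.
Step 2: First inner(): n = 20 * 2 = 40.
Step 3: Second inner(): n = 40 * 2 = 80.
Step 4: result = 80

The answer is 80.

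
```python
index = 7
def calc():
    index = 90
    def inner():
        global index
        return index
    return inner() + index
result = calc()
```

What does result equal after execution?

Step 1: Global index = 7. calc() shadows with local index = 90.
Step 2: inner() uses global keyword, so inner() returns global index = 7.
Step 3: calc() returns 7 + 90 = 97

The answer is 97.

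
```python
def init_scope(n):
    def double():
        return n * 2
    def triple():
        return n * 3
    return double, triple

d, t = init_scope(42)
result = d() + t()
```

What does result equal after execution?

Step 1: Both closures capture the same n = 42.
Step 2: d() = 42 * 2 = 84, t() = 42 * 3 = 126.
Step 3: result = 84 + 126 = 210

The answer is 210.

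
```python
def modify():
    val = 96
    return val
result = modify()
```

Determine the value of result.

Step 1: modify() defines val = 96 in its local scope.
Step 2: return val finds the local variable val = 96.
Step 3: result = 96

The answer is 96.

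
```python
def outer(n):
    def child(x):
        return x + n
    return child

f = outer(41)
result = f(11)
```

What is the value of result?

Step 1: outer(41) creates a closure that captures n = 41.
Step 2: f(11) calls the closure with x = 11, returning 11 + 41 = 52.
Step 3: result = 52

The answer is 52.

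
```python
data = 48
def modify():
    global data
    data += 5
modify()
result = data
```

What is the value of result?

Step 1: data = 48 globally.
Step 2: modify() modifies global data: data += 5 = 53.
Step 3: result = 53

The answer is 53.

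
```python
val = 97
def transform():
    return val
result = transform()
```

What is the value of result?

Step 1: val = 97 is defined in the global scope.
Step 2: transform() looks up val. No local val exists, so Python checks the global scope via LEGB rule and finds val = 97.
Step 3: result = 97

The answer is 97.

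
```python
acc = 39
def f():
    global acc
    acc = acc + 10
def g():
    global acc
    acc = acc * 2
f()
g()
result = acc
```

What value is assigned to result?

Step 1: acc = 39.
Step 2: f() adds 10: acc = 39 + 10 = 49.
Step 3: g() doubles: acc = 49 * 2 = 98.
Step 4: result = 98

The answer is 98.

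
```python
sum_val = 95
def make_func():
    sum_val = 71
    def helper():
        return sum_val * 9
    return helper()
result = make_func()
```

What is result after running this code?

Step 1: make_func() shadows global sum_val with sum_val = 71.
Step 2: helper() finds sum_val = 71 in enclosing scope, computes 71 * 9 = 639.
Step 3: result = 639

The answer is 639.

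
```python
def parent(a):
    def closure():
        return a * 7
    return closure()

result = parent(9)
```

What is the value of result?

Step 1: parent(9) binds parameter a = 9.
Step 2: closure() accesses a = 9 from enclosing scope.
Step 3: result = 9 * 7 = 63

The answer is 63.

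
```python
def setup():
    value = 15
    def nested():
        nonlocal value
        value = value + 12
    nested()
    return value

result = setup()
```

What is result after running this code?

Step 1: setup() sets value = 15.
Step 2: nested() uses nonlocal to modify value in setup's scope: value = 15 + 12 = 27.
Step 3: setup() returns the modified value = 27

The answer is 27.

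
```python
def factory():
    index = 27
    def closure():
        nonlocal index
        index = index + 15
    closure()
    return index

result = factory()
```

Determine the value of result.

Step 1: factory() sets index = 27.
Step 2: closure() uses nonlocal to modify index in factory's scope: index = 27 + 15 = 42.
Step 3: factory() returns the modified index = 42

The answer is 42.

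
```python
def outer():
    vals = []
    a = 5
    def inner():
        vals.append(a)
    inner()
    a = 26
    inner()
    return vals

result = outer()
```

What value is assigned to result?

Step 1: a = 5. inner() appends current a to vals.
Step 2: First inner(): appends 5. Then a = 26.
Step 3: Second inner(): appends 26 (closure sees updated a). result = [5, 26]

The answer is [5, 26].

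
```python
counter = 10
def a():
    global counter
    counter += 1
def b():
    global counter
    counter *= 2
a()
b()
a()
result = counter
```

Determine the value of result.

Step 1: counter = 10.
Step 2: a(): counter = 10 + 1 = 11.
Step 3: b(): counter = 11 * 2 = 22.
Step 4: a(): counter = 22 + 1 = 23

The answer is 23.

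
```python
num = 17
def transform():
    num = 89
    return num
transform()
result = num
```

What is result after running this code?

Step 1: num = 17 globally.
Step 2: transform() creates a LOCAL num = 89 (no global keyword!).
Step 3: The global num is unchanged. result = 17

The answer is 17.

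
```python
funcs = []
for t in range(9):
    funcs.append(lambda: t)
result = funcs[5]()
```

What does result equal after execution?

Step 1: The loop creates 9 lambdas, all referencing the same variable t.
Step 2: After the loop, t = 8 (final value).
Step 3: funcs[5]() looks up t at call time and finds 8. This is the late binding gotcha. result = 8

The answer is 8.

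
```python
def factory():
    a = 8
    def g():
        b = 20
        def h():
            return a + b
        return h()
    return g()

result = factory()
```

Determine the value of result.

Step 1: factory() defines a = 8. g() defines b = 20.
Step 2: h() accesses both from enclosing scopes: a = 8, b = 20.
Step 3: result = 8 + 20 = 28

The answer is 28.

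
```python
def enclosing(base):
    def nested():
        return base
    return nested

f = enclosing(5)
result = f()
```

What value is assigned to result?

Step 1: enclosing(5) creates closure capturing base = 5.
Step 2: f() returns the captured base = 5.
Step 3: result = 5

The answer is 5.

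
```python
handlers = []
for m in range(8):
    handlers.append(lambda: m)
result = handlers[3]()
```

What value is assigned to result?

Step 1: The loop creates 8 lambdas, all referencing the same variable m.
Step 2: After the loop, m = 7 (final value).
Step 3: handlers[3]() looks up m at call time and finds 7. This is the late binding gotcha. result = 7

The answer is 7.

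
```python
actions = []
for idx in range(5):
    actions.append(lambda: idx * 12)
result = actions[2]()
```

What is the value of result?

Step 1: All lambdas reference the same variable idx (late binding).
Step 2: After the loop, idx = 4. Every lambda returns idx * 12.
Step 3: actions[2]() = 4 * 12 = 48

The answer is 48.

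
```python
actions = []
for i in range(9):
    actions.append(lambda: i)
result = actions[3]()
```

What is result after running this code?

Step 1: The loop creates 9 lambdas, all referencing the same variable i.
Step 2: After the loop, i = 8 (final value).
Step 3: actions[3]() looks up i at call time and finds 8. This is the late binding gotcha. result = 8

The answer is 8.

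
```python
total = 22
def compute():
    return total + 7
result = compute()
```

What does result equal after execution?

Step 1: total = 22 is defined globally.
Step 2: compute() looks up total from global scope = 22, then computes 22 + 7 = 29.
Step 3: result = 29

The answer is 29.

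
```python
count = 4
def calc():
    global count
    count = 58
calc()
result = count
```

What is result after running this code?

Step 1: count = 4 globally.
Step 2: calc() declares global count and sets it to 58.
Step 3: After calc(), global count = 58. result = 58

The answer is 58.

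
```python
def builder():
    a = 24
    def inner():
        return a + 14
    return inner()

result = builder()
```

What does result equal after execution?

Step 1: builder() defines a = 24.
Step 2: inner() reads a = 24 from enclosing scope, returns 24 + 14 = 38.
Step 3: result = 38

The answer is 38.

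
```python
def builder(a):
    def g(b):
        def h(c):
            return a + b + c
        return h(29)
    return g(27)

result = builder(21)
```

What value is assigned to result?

Step 1: a = 21, b = 27, c = 29 across three nested scopes.
Step 2: h() accesses all three via LEGB rule.
Step 3: result = 21 + 27 + 29 = 77

The answer is 77.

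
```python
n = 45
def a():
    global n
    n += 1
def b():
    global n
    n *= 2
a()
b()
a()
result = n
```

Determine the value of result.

Step 1: n = 45.
Step 2: a(): n = 45 + 1 = 46.
Step 3: b(): n = 46 * 2 = 92.
Step 4: a(): n = 92 + 1 = 93

The answer is 93.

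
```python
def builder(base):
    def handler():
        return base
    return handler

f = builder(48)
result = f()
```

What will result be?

Step 1: builder(48) creates closure capturing base = 48.
Step 2: f() returns the captured base = 48.
Step 3: result = 48

The answer is 48.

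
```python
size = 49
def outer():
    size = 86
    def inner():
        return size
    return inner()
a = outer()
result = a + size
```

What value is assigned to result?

Step 1: outer() has local size = 86. inner() reads from enclosing.
Step 2: outer() returns 86. Global size = 49 unchanged.
Step 3: result = 86 + 49 = 135

The answer is 135.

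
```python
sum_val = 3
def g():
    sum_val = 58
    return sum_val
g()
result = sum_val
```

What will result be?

Step 1: Global sum_val = 3.
Step 2: g() creates local sum_val = 58 (shadow, not modification).
Step 3: After g() returns, global sum_val is unchanged. result = 3

The answer is 3.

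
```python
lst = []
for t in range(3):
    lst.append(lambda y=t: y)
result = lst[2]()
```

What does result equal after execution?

Step 1: Default argument y=t captures t's value at each iteration.
Step 2: lst[2] captured y = 2 when t was 2.
Step 3: result = 2

The answer is 2.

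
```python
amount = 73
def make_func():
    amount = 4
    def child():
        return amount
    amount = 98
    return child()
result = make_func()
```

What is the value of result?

Step 1: make_func() sets amount = 4, then later amount = 98.
Step 2: child() is called after amount is reassigned to 98. Closures capture variables by reference, not by value.
Step 3: result = 98

The answer is 98.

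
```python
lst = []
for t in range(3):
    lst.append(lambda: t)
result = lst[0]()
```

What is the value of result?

Step 1: The loop creates 3 lambdas, all referencing the same variable t.
Step 2: After the loop, t = 2 (final value).
Step 3: lst[0]() looks up t at call time and finds 2. This is the late binding gotcha. result = 2

The answer is 2.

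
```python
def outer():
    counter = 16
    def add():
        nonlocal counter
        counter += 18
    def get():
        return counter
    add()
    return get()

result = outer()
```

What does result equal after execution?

Step 1: counter = 16. add() modifies it via nonlocal, get() reads it.
Step 2: add() makes counter = 16 + 18 = 34.
Step 3: get() returns 34. result = 34

The answer is 34.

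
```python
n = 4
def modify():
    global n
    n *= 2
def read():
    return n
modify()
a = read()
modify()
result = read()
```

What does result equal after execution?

Step 1: n = 4.
Step 2: First modify(): n = 4 * 2 = 8.
Step 3: Second modify(): n = 8 * 2 = 16.
Step 4: read() returns 16

The answer is 16.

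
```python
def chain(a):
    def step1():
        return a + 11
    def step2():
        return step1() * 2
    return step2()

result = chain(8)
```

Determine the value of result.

Step 1: chain(8) captures a = 8.
Step 2: step2() calls step1() which returns 8 + 11 = 19.
Step 3: step2() returns 19 * 2 = 38

The answer is 38.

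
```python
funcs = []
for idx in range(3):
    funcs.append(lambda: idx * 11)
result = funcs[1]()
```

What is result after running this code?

Step 1: All lambdas reference the same variable idx (late binding).
Step 2: After the loop, idx = 2. Every lambda returns idx * 11.
Step 3: funcs[1]() = 2 * 11 = 22

The answer is 22.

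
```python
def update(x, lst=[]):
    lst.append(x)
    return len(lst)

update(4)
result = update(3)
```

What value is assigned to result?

Step 1: Mutable default list persists between calls.
Step 2: First call: lst = [4], len = 1. Second call: lst = [4, 3], len = 2.
Step 3: result = 2

The answer is 2.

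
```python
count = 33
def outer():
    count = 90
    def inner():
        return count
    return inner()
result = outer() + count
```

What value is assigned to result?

Step 1: Global count = 33. outer() shadows with count = 90.
Step 2: inner() returns enclosing count = 90. outer() = 90.
Step 3: result = 90 + global count (33) = 123

The answer is 123.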